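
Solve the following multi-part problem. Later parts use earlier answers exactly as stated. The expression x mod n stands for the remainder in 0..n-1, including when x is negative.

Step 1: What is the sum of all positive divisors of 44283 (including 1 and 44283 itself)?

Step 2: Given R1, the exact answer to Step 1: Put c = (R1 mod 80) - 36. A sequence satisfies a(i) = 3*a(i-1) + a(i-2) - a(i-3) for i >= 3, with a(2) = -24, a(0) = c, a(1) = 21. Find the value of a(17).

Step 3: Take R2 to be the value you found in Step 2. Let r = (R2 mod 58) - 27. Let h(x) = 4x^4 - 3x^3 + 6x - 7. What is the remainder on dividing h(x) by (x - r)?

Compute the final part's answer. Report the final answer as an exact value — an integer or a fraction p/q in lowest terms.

Step 1: 44283 = 3 * 29 * 509; sigma = (1 + 3) * (1 + 29) * (1 + 509) = 4 * 30 * 510 = 61200; answer 61200
Step 2: R1 = 61200; c = -36; a(3) = 3*(-24) + 1*(21) - 1*(-36) = -15; iterating: a(3)=-15, a(4)=-90, a(5)=-261, a(6)=-858, a(7)=-2745, a(8)=-8832, a(9)=-28383, a(10)=-91236, a(11)=-293259, a(12)=-942630, a(13)=-3029913, a(14)=-9739110, a(15)=-31304613, a(16)=-100623036, a(17)=-323434611; answer -323434611
Step 3: R2 = -323434611; r = -16; remainder = value at the root: 4*(-16)^4 - 3*(-16)^3 + 6*(-16)^1 - 7 = (262144) + (12288) + (-96) + (-7) = 274329; answer 274329

274329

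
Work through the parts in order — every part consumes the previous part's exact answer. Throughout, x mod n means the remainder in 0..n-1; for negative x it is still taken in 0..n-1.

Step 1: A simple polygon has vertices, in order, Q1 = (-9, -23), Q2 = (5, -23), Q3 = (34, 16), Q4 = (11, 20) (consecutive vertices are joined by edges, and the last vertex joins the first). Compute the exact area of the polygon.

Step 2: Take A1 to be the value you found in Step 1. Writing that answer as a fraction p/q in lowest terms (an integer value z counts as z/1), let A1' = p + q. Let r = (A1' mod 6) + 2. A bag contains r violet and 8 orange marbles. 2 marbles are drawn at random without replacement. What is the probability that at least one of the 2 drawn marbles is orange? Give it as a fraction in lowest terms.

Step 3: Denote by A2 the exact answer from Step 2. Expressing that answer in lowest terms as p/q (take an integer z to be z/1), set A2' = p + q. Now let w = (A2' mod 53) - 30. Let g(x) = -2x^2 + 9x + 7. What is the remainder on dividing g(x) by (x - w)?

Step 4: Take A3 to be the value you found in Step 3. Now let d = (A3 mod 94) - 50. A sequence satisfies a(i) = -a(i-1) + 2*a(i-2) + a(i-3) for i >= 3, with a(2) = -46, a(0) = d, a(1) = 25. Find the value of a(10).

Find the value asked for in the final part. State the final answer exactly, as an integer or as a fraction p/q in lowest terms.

-7765

Step 1: cross terms: (-9*-23 - 5*-23)=322, (5*16 - 34*-23)=862, (34*20 - 11*16)=504, (11*-23 - -9*20)=-73; twice the area = |1615| = 1615; area = 1615/2; answer 1615/2
Step 2: A1 = 1615/2; threaded value p + q = 1617; r = 5; total draws C(13,2) = 78; complement C(5,2) = 10; favorable 78 - 10 = 68; P = 34/39; answer 34/39
Step 3: A2 = 34/39; threaded value p + q = 73; w = -10; remainder = value at the root: -2*(-10)^2 + 9*(-10)^1 + 7 = (-200) + (-90) + (7) = -283; answer -283
Step 4: A3 = -283; d = 43; a(3) = -1*(-46) + 2*(25) + 1*(43) = 139; iterating: a(3)=139, a(4)=-206, a(5)=438, a(6)=-711, a(7)=1381, a(8)=-2365, a(9)=4416, a(10)=-7765; answer -7765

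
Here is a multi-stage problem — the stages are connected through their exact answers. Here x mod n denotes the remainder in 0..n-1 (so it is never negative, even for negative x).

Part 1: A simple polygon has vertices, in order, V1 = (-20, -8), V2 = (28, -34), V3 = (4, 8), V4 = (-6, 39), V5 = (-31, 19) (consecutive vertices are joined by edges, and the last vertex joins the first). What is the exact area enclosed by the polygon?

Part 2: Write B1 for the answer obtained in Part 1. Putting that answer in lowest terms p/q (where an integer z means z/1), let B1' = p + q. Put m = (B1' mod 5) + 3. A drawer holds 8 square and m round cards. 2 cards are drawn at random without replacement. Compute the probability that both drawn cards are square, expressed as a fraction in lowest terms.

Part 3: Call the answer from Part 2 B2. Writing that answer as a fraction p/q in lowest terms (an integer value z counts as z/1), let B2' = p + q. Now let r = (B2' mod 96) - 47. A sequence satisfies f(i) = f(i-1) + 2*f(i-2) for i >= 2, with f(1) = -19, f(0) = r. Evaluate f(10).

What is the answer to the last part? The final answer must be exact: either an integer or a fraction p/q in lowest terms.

Part 1: cross terms: (-20*-34 - 28*-8)=904, (28*8 - 4*-34)=360, (4*39 - -6*8)=204, (-6*19 - -31*39)=1095, (-31*-8 - -20*19)=628; twice the area = |3191| = 3191; area = 3191/2; answer 3191/2
Part 2: B1 = 3191/2; threaded value p + q = 3193; m = 6; total draws C(14,2) = 91; favorable C(8,2) = 28; P = 4/13; answer 4/13
Part 3: B2 = 4/13; threaded value p + q = 17; r = -30; f(2) = 1*(-19) + 2*(-30) = -79; iterating: f(2)=-79, f(3)=-117, f(4)=-275, f(5)=-509, f(6)=-1059, f(7)=-2077, f(8)=-4195, f(9)=-8349, f(10)=-16739; answer -16739

-16739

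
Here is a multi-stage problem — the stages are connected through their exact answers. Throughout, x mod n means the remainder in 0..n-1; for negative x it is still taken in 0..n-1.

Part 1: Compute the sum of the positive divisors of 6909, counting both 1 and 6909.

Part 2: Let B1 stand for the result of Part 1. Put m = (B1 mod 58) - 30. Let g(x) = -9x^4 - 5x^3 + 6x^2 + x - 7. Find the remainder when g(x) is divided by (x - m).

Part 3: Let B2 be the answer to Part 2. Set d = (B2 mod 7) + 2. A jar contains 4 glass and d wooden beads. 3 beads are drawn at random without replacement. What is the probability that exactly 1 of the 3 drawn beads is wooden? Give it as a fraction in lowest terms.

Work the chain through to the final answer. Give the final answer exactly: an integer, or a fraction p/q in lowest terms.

14/55

Part 1: 6909 = 3 * 7^2 * 47; sigma = (1 + 3) * (1 + 7 + 49) * (1 + 47) = 4 * 57 * 48 = 10944; answer 10944
Part 2: B1 = 10944; m = 10; remainder = value at the root: -9*(10)^4 - 5*(10)^3 + 6*(10)^2 + 1*(10)^1 - 7 = (-90000) + (-5000) + (600) + (10) + (-7) = -94397; answer -94397
Part 3: B2 = -94397; d = 7; total draws C(11,3) = 165; favorable C(7,1)*C(4,2) = 42; P = 14/55; answer 14/55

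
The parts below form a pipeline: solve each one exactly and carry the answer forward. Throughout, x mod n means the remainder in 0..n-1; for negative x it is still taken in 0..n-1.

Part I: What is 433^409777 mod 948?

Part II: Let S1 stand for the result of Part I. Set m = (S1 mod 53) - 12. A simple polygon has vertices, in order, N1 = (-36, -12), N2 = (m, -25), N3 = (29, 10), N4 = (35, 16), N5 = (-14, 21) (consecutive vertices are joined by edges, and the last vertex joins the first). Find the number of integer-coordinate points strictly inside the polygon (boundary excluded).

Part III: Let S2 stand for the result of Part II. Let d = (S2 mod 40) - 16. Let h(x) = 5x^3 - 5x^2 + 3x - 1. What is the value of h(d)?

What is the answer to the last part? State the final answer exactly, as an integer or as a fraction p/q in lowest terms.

Part I: squarings mod 948: 433^1=433, 433^2=733, 433^4=721, 433^8=337, 433^16=757, 433^32=457, 433^64=289, 433^128=97, 433^256=877, 433^512=301, 433^1024=541, 433^2048=697, 433^4096=433, 433^8192=733, 433^16384=721, 433^32768=337, 433^65536=757, 433^131072=457, 433^262144=289; 433^409777 = 433^1 * 433^16 * 433^32 * 433^128 * 433^16384 * 433^131072 * 433^262144 = 721 (mod 948); answer 721
Part II: S1 = 721; m = 20; cross terms: (-36*-25 - 20*-12)=1140, (20*10 - 29*-25)=925, (29*16 - 35*10)=114, (35*21 - -14*16)=959, (-14*-12 - -36*21)=924; twice the area = |4062| = 4062; area = 2031; boundary points = 1 + 1 + 6 + 1 + 11 = 20; strictly interior points = area - boundary/2 + 1 = 2022; answer 2022
Part III: S2 = 2022; d = 6; 5*(6)^3 - 5*(6)^2 + 3*(6)^1 - 1 = (1080) + (-180) + (18) + (-1) = 917; answer 917

917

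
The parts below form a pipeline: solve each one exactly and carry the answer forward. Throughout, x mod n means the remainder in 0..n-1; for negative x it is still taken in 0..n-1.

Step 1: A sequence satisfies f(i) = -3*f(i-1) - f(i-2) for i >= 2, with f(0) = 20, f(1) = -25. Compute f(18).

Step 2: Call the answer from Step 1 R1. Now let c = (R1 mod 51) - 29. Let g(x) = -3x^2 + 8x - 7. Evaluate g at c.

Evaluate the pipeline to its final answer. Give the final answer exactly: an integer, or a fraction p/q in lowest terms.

-135

Step 1: f(2) = -3*(-25) - 1*(20) = 55; iterating: f(2)=55, f(3)=-140, f(4)=365, f(5)=-955, f(6)=2500, f(7)=-6545, f(8)=17135, f(9)=-44860, f(10)=117445, f(11)=-307475, f(12)=804980, f(13)=-2107465, f(14)=5517415, f(15)=-14444780, f(16)=37816925, f(17)=-99005995, f(18)=259201060; answer 259201060
Step 2: R1 = 259201060; c = 8; -3*(8)^2 + 8*(8)^1 - 7 = (-192) + (64) + (-7) = -135; answer -135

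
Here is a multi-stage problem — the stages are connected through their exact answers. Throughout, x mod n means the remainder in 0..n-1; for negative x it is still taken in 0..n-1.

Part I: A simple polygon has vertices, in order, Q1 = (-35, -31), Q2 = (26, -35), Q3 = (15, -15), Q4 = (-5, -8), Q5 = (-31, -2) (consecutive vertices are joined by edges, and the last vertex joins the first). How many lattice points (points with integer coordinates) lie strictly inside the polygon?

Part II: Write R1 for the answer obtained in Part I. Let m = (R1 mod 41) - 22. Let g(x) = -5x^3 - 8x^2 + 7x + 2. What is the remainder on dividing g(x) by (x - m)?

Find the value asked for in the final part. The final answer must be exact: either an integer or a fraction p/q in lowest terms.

Part I: cross terms: (-35*-35 - 26*-31)=2031, (26*-15 - 15*-35)=135, (15*-8 - -5*-15)=-195, (-5*-2 - -31*-8)=-238, (-31*-31 - -35*-2)=891; twice the area = |2624| = 2624; area = 1312; boundary points = 1 + 1 + 1 + 2 + 1 = 6; strictly interior points = area - boundary/2 + 1 = 1310; answer 1310
Part II: R1 = 1310; m = 17; remainder = value at the root: -5*(17)^3 - 8*(17)^2 + 7*(17)^1 + 2 = (-24565) + (-2312) + (119) + (2) = -26756; answer -26756

-26756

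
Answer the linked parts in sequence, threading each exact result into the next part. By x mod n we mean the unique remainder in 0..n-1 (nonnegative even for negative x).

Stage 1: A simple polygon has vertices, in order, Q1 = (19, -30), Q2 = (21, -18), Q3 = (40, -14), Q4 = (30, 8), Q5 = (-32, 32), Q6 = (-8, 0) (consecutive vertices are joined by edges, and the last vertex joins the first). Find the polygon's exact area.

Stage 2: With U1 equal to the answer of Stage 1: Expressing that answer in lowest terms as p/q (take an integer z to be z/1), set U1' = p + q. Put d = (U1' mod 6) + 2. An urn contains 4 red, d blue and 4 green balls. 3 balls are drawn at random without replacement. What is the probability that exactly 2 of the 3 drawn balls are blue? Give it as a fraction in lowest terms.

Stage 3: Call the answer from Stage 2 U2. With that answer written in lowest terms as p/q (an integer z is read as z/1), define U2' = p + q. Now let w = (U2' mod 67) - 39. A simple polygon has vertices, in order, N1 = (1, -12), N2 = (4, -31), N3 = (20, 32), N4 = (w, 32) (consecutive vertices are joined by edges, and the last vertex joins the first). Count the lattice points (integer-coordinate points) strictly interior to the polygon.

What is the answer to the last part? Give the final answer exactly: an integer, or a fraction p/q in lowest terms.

Stage 1: cross terms: (19*-18 - 21*-30)=288, (21*-14 - 40*-18)=426, (40*8 - 30*-14)=740, (30*32 - -32*8)=1216, (-32*0 - -8*32)=256, (-8*-30 - 19*0)=240; twice the area = |3166| = 3166; area = 1583; answer 1583
Stage 2: U1 = 1583; threaded value p + q = 1584; d = 2; total draws C(10,3) = 120; favorable C(2,2)*C(8,1) = 8; P = 1/15; answer 1/15
Stage 3: U2 = 1/15; threaded value p + q = 16; w = -23; cross terms: (1*-31 - 4*-12)=17, (4*32 - 20*-31)=748, (20*32 - -23*32)=1376, (-23*-12 - 1*32)=244; twice the area = |2385| = 2385; area = 2385/2; boundary points = 1 + 1 + 43 + 4 = 49; strictly interior points = area - boundary/2 + 1 = 1169; answer 1169

1169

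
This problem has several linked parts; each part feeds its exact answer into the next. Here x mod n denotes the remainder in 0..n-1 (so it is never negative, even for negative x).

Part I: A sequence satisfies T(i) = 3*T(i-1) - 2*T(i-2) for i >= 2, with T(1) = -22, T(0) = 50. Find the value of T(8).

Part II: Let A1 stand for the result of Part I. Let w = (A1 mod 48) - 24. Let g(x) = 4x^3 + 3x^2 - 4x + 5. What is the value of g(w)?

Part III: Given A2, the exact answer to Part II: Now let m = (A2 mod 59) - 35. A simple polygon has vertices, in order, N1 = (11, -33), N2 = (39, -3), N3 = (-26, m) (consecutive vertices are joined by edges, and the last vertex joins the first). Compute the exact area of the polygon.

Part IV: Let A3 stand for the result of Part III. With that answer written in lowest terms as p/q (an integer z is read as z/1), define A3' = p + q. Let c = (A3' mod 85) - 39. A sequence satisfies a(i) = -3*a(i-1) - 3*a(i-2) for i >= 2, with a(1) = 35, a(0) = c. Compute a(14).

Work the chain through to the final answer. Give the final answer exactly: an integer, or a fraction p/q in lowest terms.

-170586

Part I: T(2) = 3*(-22) - 2*(50) = -166; iterating: T(2)=-166, T(3)=-454, T(4)=-1030, T(5)=-2182, T(6)=-4486, T(7)=-9094, T(8)=-18310; answer -18310
Part II: A1 = -18310; w = 2; 4*(2)^3 + 3*(2)^2 - 4*(2)^1 + 5 = (32) + (12) + (-8) + (5) = 41; answer 41
Part III: A2 = 41; m = 6; cross terms: (11*-3 - 39*-33)=1254, (39*6 - -26*-3)=156, (-26*-33 - 11*6)=792; twice the area = |2202| = 2202; area = 1101; answer 1101
Part IV: A3 = 1101; threaded value p + q = 1102; c = 43; a(2) = -3*(35) - 3*(43) = -234; iterating: a(2)=-234, a(3)=597, a(4)=-1089, a(5)=1476, a(6)=-1161, a(7)=-945, a(8)=6318, a(9)=-16119, a(10)=29403, a(11)=-39852, a(12)=31347, a(13)=25515, a(14)=-170586; answer -170586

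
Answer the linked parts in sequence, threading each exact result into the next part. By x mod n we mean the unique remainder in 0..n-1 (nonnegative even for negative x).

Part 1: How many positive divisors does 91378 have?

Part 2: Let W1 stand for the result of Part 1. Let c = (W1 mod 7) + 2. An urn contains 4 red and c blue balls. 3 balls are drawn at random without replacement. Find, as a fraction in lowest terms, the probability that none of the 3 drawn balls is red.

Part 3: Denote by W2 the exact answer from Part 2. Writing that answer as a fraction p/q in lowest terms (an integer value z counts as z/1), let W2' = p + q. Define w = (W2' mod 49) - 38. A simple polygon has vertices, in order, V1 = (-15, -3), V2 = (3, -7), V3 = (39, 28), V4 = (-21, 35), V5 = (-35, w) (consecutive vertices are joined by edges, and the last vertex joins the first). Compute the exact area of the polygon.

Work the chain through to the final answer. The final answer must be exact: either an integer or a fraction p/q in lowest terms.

Part 1: 91378 = 2 * 7 * 61 * 107; number of divisors = (1+1) * (1+1) * (1+1) * (1+1) = 16; answer 16
Part 2: W1 = 16; c = 4; total draws C(8,3) = 56; favorable C(4,3) = 4; P = 1/14; answer 1/14
Part 3: W2 = 1/14; threaded value p + q = 15; w = -23; cross terms: (-15*-7 - 3*-3)=114, (3*28 - 39*-7)=357, (39*35 - -21*28)=1953, (-21*-23 - -35*35)=1708, (-35*-3 - -15*-23)=-240; twice the area = |3892| = 3892; area = 1946; answer 1946

1946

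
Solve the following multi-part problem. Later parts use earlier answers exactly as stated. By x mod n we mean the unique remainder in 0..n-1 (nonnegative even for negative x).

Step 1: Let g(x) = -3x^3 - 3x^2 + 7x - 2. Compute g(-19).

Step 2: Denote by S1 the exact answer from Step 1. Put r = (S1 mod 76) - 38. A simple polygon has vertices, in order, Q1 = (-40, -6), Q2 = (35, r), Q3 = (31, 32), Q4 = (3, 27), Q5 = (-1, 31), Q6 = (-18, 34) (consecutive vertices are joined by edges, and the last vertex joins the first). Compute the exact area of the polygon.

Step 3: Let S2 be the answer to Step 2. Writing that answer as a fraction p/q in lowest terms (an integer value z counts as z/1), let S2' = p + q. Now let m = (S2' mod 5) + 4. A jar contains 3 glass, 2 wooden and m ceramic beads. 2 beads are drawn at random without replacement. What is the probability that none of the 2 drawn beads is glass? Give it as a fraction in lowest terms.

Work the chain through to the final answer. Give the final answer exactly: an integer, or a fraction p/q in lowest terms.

15/26

Step 1: -3*(-19)^3 - 3*(-19)^2 + 7*(-19)^1 - 2 = (20577) + (-1083) + (-133) + (-2) = 19359; answer 19359
Step 2: S1 = 19359; r = 17; cross terms: (-40*17 - 35*-6)=-470, (35*32 - 31*17)=593, (31*27 - 3*32)=741, (3*31 - -1*27)=120, (-1*34 - -18*31)=524, (-18*-6 - -40*34)=1468; twice the area = |2976| = 2976; area = 1488; answer 1488
Step 3: S2 = 1488; threaded value p + q = 1489; m = 8; total draws C(13,2) = 78; favorable C(10,2) = 45; P = 15/26; answer 15/26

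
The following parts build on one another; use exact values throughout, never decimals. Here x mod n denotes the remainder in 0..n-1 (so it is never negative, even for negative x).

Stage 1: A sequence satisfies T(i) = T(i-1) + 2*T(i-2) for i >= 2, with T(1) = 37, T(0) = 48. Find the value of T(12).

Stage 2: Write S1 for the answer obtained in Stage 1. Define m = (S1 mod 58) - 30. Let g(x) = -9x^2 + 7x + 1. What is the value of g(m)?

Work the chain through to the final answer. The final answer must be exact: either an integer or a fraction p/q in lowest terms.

-2129

Stage 1: T(2) = 1*(37) + 2*(48) = 133; iterating: T(2)=133, T(3)=207, T(4)=473, T(5)=887, T(6)=1833, T(7)=3607, T(8)=7273, T(9)=14487, T(10)=29033, T(11)=58007, T(12)=116073; answer 116073
Stage 2: S1 = 116073; m = -15; -9*(-15)^2 + 7*(-15)^1 + 1 = (-2025) + (-105) + (1) = -2129; answer -2129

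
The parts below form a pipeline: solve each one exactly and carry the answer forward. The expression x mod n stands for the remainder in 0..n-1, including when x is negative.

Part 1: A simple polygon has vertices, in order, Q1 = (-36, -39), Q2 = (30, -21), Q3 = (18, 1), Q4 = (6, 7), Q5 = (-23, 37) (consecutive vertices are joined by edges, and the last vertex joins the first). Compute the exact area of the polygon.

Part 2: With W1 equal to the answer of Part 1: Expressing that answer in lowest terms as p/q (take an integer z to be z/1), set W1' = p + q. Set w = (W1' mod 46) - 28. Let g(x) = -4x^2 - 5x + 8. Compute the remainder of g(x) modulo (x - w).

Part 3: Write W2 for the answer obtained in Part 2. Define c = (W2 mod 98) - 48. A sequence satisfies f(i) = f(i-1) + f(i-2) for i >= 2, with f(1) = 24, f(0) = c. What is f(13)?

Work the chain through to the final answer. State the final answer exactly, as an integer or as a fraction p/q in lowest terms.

Part 1: cross terms: (-36*-21 - 30*-39)=1926, (30*1 - 18*-21)=408, (18*7 - 6*1)=120, (6*37 - -23*7)=383, (-23*-39 - -36*37)=2229; twice the area = |5066| = 5066; area = 2533; answer 2533
Part 2: W1 = 2533; threaded value p + q = 2534; w = -24; remainder = value at the root: -4*(-24)^2 - 5*(-24)^1 + 8 = (-2304) + (120) + (8) = -2176; answer -2176
Part 3: W2 = -2176; c = 30; f(2) = 1*(24) + 1*(30) = 54; iterating: f(2)=54, f(3)=78, f(4)=132, f(5)=210, f(6)=342, f(7)=552, f(8)=894, f(9)=1446, f(10)=2340, f(11)=3786, f(12)=6126, f(13)=9912; answer 9912

9912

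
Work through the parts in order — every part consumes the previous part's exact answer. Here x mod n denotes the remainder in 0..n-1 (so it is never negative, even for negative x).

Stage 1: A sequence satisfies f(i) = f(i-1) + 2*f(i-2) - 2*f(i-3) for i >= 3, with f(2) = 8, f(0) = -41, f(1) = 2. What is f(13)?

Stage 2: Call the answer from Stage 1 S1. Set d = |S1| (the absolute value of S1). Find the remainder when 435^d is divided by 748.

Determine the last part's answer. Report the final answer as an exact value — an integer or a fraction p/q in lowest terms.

213

Stage 1: f(3) = 1*(8) + 2*(2) - 2*(-41) = 94; iterating: f(3)=94, f(4)=106, f(5)=278, f(6)=302, f(7)=646, f(8)=694, f(9)=1382, f(10)=1478, f(11)=2854, f(12)=3046, f(13)=5798; answer 5798
Stage 2: S1 = 5798; d = 5798; squarings mod 748: 435^1=435, 435^2=729, 435^4=361, 435^8=169, 435^16=137, 435^32=69, 435^64=273, 435^128=477, 435^256=137, 435^512=69, 435^1024=273, 435^2048=477, 435^4096=137; 435^5798 = 435^2 * 435^4 * 435^32 * 435^128 * 435^512 * 435^1024 * 435^4096 = 213 (mod 748); answer 213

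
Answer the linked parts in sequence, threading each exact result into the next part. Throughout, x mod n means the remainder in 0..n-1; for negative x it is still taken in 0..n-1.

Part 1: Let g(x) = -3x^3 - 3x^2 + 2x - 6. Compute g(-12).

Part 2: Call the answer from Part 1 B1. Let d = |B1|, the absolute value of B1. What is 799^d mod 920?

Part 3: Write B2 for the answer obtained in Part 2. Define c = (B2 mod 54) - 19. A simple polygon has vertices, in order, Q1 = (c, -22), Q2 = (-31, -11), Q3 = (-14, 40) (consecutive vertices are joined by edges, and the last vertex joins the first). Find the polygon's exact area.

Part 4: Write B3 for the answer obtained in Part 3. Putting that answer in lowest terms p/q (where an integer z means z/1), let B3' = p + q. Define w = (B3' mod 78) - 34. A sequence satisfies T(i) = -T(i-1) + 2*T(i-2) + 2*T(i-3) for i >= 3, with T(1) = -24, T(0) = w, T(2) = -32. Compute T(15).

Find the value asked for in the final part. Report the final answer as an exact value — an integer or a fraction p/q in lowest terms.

Part 1: -3*(-12)^3 - 3*(-12)^2 + 2*(-12)^1 - 6 = (5184) + (-432) + (-24) + (-6) = 4722; answer 4722
Part 2: B1 = 4722; d = 4722; squarings mod 920: 799^1=799, 799^2=841, 799^4=721, 799^8=41, 799^16=761, 799^32=441, 799^64=361, 799^128=601, 799^256=561, 799^512=81, 799^1024=121, 799^2048=841, 799^4096=721; 799^4722 = 799^2 * 799^16 * 799^32 * 799^64 * 799^512 * 799^4096 = 561 (mod 920); answer 561
Part 3: B2 = 561; c = 2; cross terms: (2*-11 - -31*-22)=-704, (-31*40 - -14*-11)=-1394, (-14*-22 - 2*40)=228; twice the area = |-1870| = 1870; area = 935; answer 935
Part 4: B3 = 935; threaded value p + q = 936; w = -34; T(3) = -1*(-32) + 2*(-24) + 2*(-34) = -84; iterating: T(3)=-84, T(4)=-28, T(5)=-204, T(6)=-20, T(7)=-444, T(8)=-4, T(9)=-924, T(10)=28, T(11)=-1884, T(12)=92, T(13)=-3804, T(14)=220, T(15)=-7644; answer -7644

-7644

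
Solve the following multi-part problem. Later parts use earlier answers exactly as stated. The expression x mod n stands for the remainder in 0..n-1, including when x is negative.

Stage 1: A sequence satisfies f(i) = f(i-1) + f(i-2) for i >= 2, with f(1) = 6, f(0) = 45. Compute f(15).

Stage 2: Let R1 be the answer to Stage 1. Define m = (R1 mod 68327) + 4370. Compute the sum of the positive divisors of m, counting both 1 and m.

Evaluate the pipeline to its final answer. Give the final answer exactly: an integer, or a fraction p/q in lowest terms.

30000

Stage 1: f(2) = 1*(6) + 1*(45) = 51; iterating: f(2)=51, f(3)=57, f(4)=108, f(5)=165, f(6)=273, f(7)=438, f(8)=711, f(9)=1149, f(10)=1860, f(11)=3009, f(12)=4869, f(13)=7878, f(14)=12747, f(15)=20625; answer 20625
Stage 2: R1 = 20625; m = 24995; 24995 = 5 * 4999; sigma = (1 + 5) * (1 + 4999) = 6 * 5000 = 30000; answer 30000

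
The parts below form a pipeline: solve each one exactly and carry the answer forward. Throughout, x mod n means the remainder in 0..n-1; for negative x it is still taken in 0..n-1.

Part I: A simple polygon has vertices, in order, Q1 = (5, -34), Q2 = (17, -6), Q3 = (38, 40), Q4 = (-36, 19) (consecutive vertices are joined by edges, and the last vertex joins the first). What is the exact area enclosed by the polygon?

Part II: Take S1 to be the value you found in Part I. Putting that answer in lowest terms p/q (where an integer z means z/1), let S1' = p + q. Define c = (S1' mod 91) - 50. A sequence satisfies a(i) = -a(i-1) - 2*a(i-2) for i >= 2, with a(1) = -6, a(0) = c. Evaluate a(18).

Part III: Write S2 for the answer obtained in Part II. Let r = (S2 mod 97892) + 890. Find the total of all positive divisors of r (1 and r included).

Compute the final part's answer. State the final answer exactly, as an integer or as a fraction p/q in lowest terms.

28932

Part I: cross terms: (5*-6 - 17*-34)=548, (17*40 - 38*-6)=908, (38*19 - -36*40)=2162, (-36*-34 - 5*19)=1129; twice the area = |4747| = 4747; area = 4747/2; answer 4747/2
Part II: S1 = 4747/2; threaded value p + q = 4749; c = -33; a(2) = -1*(-6) - 2*(-33) = 72; iterating: a(2)=72, a(3)=-60, a(4)=-84, a(5)=204, a(6)=-36, a(7)=-372, a(8)=444, a(9)=300, a(10)=-1188, a(11)=588, a(12)=1788, a(13)=-2964, a(14)=-612, a(15)=6540, a(16)=-5316, a(17)=-7764, a(18)=18396; answer 18396
Part III: S2 = 18396; r = 19286; 19286 = 2 * 9643; sigma = (1 + 2) * (1 + 9643) = 3 * 9644 = 28932; answer 28932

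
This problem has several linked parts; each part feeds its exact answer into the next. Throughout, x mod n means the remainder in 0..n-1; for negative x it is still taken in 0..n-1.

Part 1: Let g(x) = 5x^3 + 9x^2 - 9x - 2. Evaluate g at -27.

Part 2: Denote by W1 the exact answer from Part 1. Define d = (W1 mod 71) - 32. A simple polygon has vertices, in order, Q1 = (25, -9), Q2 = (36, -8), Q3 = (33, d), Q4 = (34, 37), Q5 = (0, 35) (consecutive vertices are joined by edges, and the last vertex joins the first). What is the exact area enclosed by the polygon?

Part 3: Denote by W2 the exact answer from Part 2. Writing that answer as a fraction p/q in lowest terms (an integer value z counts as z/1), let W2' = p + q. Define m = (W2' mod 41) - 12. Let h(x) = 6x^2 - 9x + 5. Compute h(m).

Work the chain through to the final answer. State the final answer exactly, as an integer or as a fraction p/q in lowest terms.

3245

Part 1: 5*(-27)^3 + 9*(-27)^2 - 9*(-27)^1 - 2 = (-98415) + (6561) + (243) + (-2) = -91613; answer -91613
Part 2: W1 = -91613; d = 16; cross terms: (25*-8 - 36*-9)=124, (36*16 - 33*-8)=840, (33*37 - 34*16)=677, (34*35 - 0*37)=1190, (0*-9 - 25*35)=-875; twice the area = |1956| = 1956; area = 978; answer 978
Part 3: W2 = 978; threaded value p + q = 979; m = 24; 6*(24)^2 - 9*(24)^1 + 5 = (3456) + (-216) + (5) = 3245; answer 3245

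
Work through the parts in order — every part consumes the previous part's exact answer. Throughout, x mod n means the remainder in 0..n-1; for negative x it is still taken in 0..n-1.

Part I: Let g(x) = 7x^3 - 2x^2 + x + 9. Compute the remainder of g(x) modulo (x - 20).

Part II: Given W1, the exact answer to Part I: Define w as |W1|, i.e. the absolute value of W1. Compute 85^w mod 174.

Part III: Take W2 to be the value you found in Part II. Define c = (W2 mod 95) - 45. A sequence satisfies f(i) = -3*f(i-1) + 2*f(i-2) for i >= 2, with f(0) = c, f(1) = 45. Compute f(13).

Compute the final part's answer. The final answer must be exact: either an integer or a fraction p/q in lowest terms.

Part I: remainder = value at the root: 7*(20)^3 - 2*(20)^2 + 1*(20)^1 + 9 = (56000) + (-800) + (20) + (9) = 55229; answer 55229
Part II: W1 = 55229; w = 55229; squarings mod 174: 85^1=85, 85^2=91, 85^4=103, 85^8=169, 85^16=25, 85^32=103, 85^64=169, 85^128=25, 85^256=103, 85^512=169, 85^1024=25, 85^2048=103, 85^4096=169, 85^8192=25, 85^16384=103, 85^32768=169; 85^55229 = 85^1 * 85^4 * 85^8 * 85^16 * 85^32 * 85^128 * 85^256 * 85^512 * 85^1024 * 85^4096 * 85^16384 * 85^32768 = 73 (mod 174); answer 73
Part III: W2 = 73; c = 28; f(2) = -3*(45) + 2*(28) = -79; iterating: f(2)=-79, f(3)=327, f(4)=-1139, f(5)=4071, f(6)=-14491, f(7)=51615, f(8)=-183827, f(9)=654711, f(10)=-2331787, f(11)=8304783, f(12)=-29577923, f(13)=105343335; answer 105343335

105343335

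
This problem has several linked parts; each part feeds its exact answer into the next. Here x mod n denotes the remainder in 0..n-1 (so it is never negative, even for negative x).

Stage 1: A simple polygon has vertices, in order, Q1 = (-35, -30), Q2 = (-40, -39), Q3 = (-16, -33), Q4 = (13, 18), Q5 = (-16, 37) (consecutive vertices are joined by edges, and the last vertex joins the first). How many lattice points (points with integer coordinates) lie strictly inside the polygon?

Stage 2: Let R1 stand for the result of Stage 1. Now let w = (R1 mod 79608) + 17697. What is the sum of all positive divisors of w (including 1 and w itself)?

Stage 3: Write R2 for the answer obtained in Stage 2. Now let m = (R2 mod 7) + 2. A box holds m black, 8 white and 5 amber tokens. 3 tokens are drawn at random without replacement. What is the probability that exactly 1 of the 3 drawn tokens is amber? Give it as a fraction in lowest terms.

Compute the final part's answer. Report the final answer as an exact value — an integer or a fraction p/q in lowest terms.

35/76

Stage 1: cross terms: (-35*-39 - -40*-30)=165, (-40*-33 - -16*-39)=696, (-16*18 - 13*-33)=141, (13*37 - -16*18)=769, (-16*-30 - -35*37)=1775; twice the area = |3546| = 3546; area = 1773; boundary points = 1 + 6 + 1 + 1 + 1 = 10; strictly interior points = area - boundary/2 + 1 = 1769; answer 1769
Stage 2: R1 = 1769; w = 19466; 19466 = 2 * 9733; sigma = (1 + 2) * (1 + 9733) = 3 * 9734 = 29202; answer 29202
Stage 3: R2 = 29202; m = 7; total draws C(20,3) = 1140; favorable C(5,1)*C(15,2) = 525; P = 35/76; answer 35/76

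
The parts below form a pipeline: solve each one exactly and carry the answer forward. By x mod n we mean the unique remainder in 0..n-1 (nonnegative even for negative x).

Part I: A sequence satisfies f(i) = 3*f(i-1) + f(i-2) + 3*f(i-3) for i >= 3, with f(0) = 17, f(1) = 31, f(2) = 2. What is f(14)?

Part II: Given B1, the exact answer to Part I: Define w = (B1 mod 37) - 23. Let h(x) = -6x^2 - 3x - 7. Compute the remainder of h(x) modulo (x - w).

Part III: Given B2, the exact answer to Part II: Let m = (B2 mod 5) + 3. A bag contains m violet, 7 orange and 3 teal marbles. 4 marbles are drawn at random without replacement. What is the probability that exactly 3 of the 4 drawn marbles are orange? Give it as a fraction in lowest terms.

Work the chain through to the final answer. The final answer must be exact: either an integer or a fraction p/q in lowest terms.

Part I: f(3) = 3*(2) + 1*(31) + 3*(17) = 88; iterating: f(3)=88, f(4)=359, f(5)=1171, f(6)=4136, f(7)=14656, f(8)=51617, f(9)=181915, f(10)=641330, f(11)=2260756, f(12)=7969343, f(13)=28092775, f(14)=99029936; answer 99029936
Part II: B1 = 99029936; w = 5; remainder = value at the root: -6*(5)^2 - 3*(5)^1 - 7 = (-150) + (-15) + (-7) = -172; answer -172
Part III: B2 = -172; m = 6; total draws C(16,4) = 1820; favorable C(7,3)*C(9,1) = 315; P = 9/52; answer 9/52

9/52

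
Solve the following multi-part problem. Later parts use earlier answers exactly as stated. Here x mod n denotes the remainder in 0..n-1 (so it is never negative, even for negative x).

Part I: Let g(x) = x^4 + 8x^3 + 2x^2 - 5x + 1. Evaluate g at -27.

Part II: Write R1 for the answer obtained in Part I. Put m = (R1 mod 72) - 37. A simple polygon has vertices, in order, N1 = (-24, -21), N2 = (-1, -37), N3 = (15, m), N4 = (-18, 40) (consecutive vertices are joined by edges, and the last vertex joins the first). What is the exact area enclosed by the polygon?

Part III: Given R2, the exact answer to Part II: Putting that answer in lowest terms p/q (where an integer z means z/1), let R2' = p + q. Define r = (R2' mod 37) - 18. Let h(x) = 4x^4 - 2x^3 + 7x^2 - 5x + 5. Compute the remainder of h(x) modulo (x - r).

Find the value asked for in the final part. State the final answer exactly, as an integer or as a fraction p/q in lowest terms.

Part I: 1*(-27)^4 + 8*(-27)^3 + 2*(-27)^2 - 5*(-27)^1 + 1 = (531441) + (-157464) + (1458) + (135) + (1) = 375571; answer 375571
Part II: R1 = 375571; m = -18; cross terms: (-24*-37 - -1*-21)=867, (-1*-18 - 15*-37)=573, (15*40 - -18*-18)=276, (-18*-21 - -24*40)=1338; twice the area = |3054| = 3054; area = 1527; answer 1527
Part III: R2 = 1527; threaded value p + q = 1528; r = -7; remainder = value at the root: 4*(-7)^4 - 2*(-7)^3 + 7*(-7)^2 - 5*(-7)^1 + 5 = (9604) + (686) + (343) + (35) + (5) = 10673; answer 10673

10673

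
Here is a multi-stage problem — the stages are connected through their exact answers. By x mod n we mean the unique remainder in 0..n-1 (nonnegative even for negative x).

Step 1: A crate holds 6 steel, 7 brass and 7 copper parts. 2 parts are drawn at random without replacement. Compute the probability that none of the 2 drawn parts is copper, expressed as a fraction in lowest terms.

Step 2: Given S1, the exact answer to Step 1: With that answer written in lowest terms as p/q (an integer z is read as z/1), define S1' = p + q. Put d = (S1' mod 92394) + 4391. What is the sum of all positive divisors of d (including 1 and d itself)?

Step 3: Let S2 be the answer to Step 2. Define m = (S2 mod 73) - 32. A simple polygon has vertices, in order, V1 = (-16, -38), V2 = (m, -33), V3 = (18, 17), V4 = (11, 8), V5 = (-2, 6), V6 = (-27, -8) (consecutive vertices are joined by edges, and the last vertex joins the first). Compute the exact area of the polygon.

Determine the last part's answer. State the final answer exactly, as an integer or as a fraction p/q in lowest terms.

816

Step 1: total draws C(20,2) = 190; favorable C(13,2) = 78; P = 39/95; answer 39/95
Step 2: S1 = 39/95; threaded value p + q = 134; d = 4525; 4525 = 5^2 * 181; sigma = (1 + 5 + 25) * (1 + 181) = 31 * 182 = 5642; answer 5642
Step 3: S2 = 5642; m = -11; cross terms: (-16*-33 - -11*-38)=110, (-11*17 - 18*-33)=407, (18*8 - 11*17)=-43, (11*6 - -2*8)=82, (-2*-8 - -27*6)=178, (-27*-38 - -16*-8)=898; twice the area = |1632| = 1632; area = 816; answer 816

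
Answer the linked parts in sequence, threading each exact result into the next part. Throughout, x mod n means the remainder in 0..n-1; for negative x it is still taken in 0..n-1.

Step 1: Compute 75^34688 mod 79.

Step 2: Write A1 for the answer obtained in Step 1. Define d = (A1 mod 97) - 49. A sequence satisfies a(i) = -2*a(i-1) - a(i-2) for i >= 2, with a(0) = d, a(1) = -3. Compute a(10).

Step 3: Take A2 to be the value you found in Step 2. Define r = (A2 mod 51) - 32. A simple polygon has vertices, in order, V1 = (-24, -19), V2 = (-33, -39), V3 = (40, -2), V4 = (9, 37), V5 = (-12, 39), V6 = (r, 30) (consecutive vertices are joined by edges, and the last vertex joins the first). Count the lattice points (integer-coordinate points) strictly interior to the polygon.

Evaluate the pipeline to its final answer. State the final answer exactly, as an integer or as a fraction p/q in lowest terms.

2002

Step 1: squarings mod 79: 75^1=75, 75^2=16, 75^4=19, 75^8=45, 75^16=50, 75^32=51, 75^64=73, 75^128=36, 75^256=32, 75^512=76, 75^1024=9, 75^2048=2, 75^4096=4, 75^8192=16, 75^16384=19, 75^32768=45; 75^34688 = 75^128 * 75^256 * 75^512 * 75^1024 * 75^32768 = 42 (mod 79); answer 42
Step 2: A1 = 42; d = -7; a(2) = -2*(-3) - 1*(-7) = 13; iterating: a(2)=13, a(3)=-23, a(4)=33, a(5)=-43, a(6)=53, a(7)=-63, a(8)=73, a(9)=-83, a(10)=93; answer 93
Step 3: A2 = 93; r = 10; cross terms: (-24*-39 - -33*-19)=309, (-33*-2 - 40*-39)=1626, (40*37 - 9*-2)=1498, (9*39 - -12*37)=795, (-12*30 - 10*39)=-750, (10*-19 - -24*30)=530; twice the area = |4008| = 4008; area = 2004; boundary points = 1 + 1 + 1 + 1 + 1 + 1 = 6; strictly interior points = area - boundary/2 + 1 = 2002; answer 2002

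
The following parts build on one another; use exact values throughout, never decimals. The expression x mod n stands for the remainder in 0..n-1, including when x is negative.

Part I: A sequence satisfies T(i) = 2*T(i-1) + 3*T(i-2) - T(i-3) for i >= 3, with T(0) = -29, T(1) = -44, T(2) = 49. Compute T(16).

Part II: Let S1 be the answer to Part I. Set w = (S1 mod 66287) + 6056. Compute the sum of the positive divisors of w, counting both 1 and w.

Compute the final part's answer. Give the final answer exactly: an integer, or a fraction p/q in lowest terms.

Part I: T(3) = 2*(49) + 3*(-44) - 1*(-29) = -5; iterating: T(3)=-5, T(4)=181, T(5)=298, T(6)=1144, T(7)=3001, T(8)=9136, T(9)=26131, T(10)=76669, T(11)=222595, T(12)=649066, T(13)=1889248, T(14)=5503099, T(15)=16024876, T(16)=46669801; answer 46669801
Part II: S1 = 46669801; w = 9809; 9809 = 17 * 577; sigma = (1 + 17) * (1 + 577) = 18 * 578 = 10404; answer 10404

10404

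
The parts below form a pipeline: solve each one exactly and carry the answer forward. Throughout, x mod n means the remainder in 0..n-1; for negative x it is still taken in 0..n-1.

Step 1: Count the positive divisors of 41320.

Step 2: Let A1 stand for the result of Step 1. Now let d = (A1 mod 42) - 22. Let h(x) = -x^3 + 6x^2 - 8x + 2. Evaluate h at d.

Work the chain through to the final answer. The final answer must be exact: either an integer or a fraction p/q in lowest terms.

482

Step 1: 41320 = 2^3 * 5 * 1033; number of divisors = (3+1) * (1+1) * (1+1) = 16; answer 16
Step 2: A1 = 16; d = -6; -1*(-6)^3 + 6*(-6)^2 - 8*(-6)^1 + 2 = (216) + (216) + (48) + (2) = 482; answer 482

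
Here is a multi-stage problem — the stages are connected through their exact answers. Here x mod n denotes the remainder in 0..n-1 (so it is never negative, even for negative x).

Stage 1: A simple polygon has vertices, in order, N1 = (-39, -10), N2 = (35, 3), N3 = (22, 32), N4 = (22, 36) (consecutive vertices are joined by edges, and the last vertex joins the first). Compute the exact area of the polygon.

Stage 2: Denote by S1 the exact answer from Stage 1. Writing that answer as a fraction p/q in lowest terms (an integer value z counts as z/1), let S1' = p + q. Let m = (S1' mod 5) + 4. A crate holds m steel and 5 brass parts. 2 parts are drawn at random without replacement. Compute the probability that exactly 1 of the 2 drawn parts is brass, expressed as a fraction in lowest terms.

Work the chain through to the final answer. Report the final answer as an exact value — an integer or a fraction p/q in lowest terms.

Stage 1: cross terms: (-39*3 - 35*-10)=233, (35*32 - 22*3)=1054, (22*36 - 22*32)=88, (22*-10 - -39*36)=1184; twice the area = |2559| = 2559; area = 2559/2; answer 2559/2
Stage 2: S1 = 2559/2; threaded value p + q = 2561; m = 5; total draws C(10,2) = 45; favorable C(5,1)*C(5,1) = 25; P = 5/9; answer 5/9

5/9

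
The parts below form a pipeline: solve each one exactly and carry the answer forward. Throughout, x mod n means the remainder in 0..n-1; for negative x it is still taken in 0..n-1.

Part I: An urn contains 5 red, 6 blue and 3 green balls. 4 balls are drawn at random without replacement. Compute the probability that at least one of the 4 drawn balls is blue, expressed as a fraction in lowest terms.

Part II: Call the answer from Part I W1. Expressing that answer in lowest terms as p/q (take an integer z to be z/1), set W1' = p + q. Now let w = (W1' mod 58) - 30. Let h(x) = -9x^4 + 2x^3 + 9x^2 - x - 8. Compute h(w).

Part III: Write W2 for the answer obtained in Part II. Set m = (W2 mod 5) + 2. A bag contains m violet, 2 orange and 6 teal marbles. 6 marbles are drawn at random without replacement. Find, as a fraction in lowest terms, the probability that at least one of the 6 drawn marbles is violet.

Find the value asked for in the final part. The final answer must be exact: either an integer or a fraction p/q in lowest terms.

31/33

Part I: total draws C(14,4) = 1001; complement C(8,4) = 70; favorable 1001 - 70 = 931; P = 133/143; answer 133/143
Part II: W1 = 133/143; threaded value p + q = 276; w = 14; -9*(14)^4 + 2*(14)^3 + 9*(14)^2 - 1*(14)^1 - 8 = (-345744) + (5488) + (1764) + (-14) + (-8) = -338514; answer -338514
Part III: W2 = -338514; m = 3; total draws C(11,6) = 462; complement C(8,6) = 28; favorable 462 - 28 = 434; P = 31/33; answer 31/33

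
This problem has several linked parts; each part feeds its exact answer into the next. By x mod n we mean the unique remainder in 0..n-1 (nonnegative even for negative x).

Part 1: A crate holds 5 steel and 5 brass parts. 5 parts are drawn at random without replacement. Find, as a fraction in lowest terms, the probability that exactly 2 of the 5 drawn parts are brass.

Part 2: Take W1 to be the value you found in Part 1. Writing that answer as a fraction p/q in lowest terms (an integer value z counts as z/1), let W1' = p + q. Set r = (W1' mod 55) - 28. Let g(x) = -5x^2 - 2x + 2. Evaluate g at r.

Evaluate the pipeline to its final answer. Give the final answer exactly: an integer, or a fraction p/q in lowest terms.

Part 1: total draws C(10,5) = 252; favorable C(5,2)*C(5,3) = 100; P = 25/63; answer 25/63
Part 2: W1 = 25/63; threaded value p + q = 88; r = 5; -5*(5)^2 - 2*(5)^1 + 2 = (-125) + (-10) + (2) = -133; answer -133

-133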